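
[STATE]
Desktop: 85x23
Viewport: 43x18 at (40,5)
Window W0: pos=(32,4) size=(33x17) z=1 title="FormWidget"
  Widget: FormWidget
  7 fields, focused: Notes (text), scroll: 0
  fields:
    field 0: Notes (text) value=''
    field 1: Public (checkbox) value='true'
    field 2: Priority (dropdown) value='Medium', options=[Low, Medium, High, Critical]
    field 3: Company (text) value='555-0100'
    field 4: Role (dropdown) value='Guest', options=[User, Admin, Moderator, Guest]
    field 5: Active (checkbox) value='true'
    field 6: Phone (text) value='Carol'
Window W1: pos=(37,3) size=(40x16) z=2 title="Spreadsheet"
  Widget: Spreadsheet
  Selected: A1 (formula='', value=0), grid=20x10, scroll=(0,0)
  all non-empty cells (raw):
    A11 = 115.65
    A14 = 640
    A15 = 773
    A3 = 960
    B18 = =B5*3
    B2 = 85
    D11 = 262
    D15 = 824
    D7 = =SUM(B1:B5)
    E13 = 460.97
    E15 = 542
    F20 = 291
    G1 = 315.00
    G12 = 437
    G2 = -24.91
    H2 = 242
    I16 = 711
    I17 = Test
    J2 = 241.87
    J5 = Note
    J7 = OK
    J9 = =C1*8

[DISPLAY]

────────────────────────────────────┨      
:                                   ┃      
     A       B       C       D      ┃      
------------------------------------┃      
1      [0]       0       0       0  ┃      
2        0      85       0       0  ┃      
3      960       0       0       0  ┃      
4        0       0       0       0  ┃      
5        0       0       0       0  ┃      
6        0       0       0       0  ┃      
7        0       0       0      85  ┃      
8        0       0       0       0  ┃      
9        0       0       0       0  ┃      
━━━━━━━━━━━━━━━━━━━━━━━━━━━━━━━━━━━━┛      
                        ┃                  
━━━━━━━━━━━━━━━━━━━━━━━━┛                  
                                           
                                           


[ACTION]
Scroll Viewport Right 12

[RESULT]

──────────────────────────────────┨        
                                  ┃        
   A       B       C       D      ┃        
----------------------------------┃        
     [0]       0       0       0  ┃        
       0      85       0       0  ┃        
     960       0       0       0  ┃        
       0       0       0       0  ┃        
       0       0       0       0  ┃        
       0       0       0       0  ┃        
       0       0       0      85  ┃        
       0       0       0       0  ┃        
       0       0       0       0  ┃        
━━━━━━━━━━━━━━━━━━━━━━━━━━━━━━━━━━┛        
                      ┃                    
━━━━━━━━━━━━━━━━━━━━━━┛                    
                                           
                                           


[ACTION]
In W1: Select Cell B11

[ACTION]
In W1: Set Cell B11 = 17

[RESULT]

──────────────────────────────────┨        
 17                               ┃        
   A       B       C       D      ┃        
----------------------------------┃        
       0       0       0       0  ┃        
       0      85       0       0  ┃        
     960       0       0       0  ┃        
       0       0       0       0  ┃        
       0       0       0       0  ┃        
       0       0       0       0  ┃        
       0       0       0      85  ┃        
       0       0       0       0  ┃        
       0       0       0       0  ┃        
━━━━━━━━━━━━━━━━━━━━━━━━━━━━━━━━━━┛        
                      ┃                    
━━━━━━━━━━━━━━━━━━━━━━┛                    
                                           
                                           


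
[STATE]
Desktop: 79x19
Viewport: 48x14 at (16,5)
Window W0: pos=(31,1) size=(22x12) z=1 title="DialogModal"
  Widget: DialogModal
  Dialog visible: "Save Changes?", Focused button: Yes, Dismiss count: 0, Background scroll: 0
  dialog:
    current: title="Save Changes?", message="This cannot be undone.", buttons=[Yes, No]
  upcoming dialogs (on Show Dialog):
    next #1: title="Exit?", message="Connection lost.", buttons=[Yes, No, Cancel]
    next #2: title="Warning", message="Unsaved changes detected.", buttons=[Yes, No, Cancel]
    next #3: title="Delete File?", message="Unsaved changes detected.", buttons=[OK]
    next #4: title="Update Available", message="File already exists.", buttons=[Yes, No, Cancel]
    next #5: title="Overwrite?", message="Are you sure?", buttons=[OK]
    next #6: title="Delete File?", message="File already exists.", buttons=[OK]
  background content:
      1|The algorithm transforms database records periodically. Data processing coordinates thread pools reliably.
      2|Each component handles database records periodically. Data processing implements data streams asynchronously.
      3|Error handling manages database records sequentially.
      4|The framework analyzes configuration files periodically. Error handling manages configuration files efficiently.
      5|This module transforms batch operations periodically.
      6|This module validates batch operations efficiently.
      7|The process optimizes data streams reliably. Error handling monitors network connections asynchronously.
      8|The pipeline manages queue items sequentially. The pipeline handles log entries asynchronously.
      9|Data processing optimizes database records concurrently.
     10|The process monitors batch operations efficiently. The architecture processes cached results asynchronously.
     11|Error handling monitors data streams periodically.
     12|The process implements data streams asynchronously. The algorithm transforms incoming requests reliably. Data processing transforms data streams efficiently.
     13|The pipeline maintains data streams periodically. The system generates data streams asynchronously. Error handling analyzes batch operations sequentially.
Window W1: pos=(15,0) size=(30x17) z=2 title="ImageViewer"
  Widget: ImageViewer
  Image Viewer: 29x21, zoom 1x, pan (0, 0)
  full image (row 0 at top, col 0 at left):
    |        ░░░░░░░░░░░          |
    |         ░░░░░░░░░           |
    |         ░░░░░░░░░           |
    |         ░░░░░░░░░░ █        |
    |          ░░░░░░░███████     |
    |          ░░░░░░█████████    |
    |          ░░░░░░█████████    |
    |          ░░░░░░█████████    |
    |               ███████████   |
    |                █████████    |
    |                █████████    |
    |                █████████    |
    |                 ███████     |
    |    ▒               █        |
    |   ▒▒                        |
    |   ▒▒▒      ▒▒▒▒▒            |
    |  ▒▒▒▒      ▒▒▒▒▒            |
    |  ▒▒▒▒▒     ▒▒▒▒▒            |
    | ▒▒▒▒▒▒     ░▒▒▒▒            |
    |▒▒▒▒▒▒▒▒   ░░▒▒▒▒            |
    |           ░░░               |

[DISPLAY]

         ░░░░░░░░░          ┃────┐dl┃           
         ░░░░░░░░░░ █       ┃es? │ag┃           
          ░░░░░░░███████    ┃t be│yz┃           
          ░░░░░░█████████   ┃o   │or┃           
          ░░░░░░█████████   ┃────┘te┃           
          ░░░░░░█████████   ┃ptimize┃           
               ███████████  ┃manages┃           
                █████████   ┃━━━━━━━┛           
                █████████   ┃                   
                █████████   ┃                   
                 ███████    ┃                   
━━━━━━━━━━━━━━━━━━━━━━━━━━━━┛                   
                                                
                                                


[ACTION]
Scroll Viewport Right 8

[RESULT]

 ░░░░░░░░░          ┃────┐dl┃                   
 ░░░░░░░░░░ █       ┃es? │ag┃                   
  ░░░░░░░███████    ┃t be│yz┃                   
  ░░░░░░█████████   ┃o   │or┃                   
  ░░░░░░█████████   ┃────┘te┃                   
  ░░░░░░█████████   ┃ptimize┃                   
       ███████████  ┃manages┃                   
        █████████   ┃━━━━━━━┛                   
        █████████   ┃                           
        █████████   ┃                           
         ███████    ┃                           
━━━━━━━━━━━━━━━━━━━━┛                           
                                                
                                                


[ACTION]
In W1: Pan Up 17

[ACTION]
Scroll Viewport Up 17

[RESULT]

━━━━━━━━━━━━━━━━━━━━┓                           
ewer                ┃━━━━━━━┓                   
────────────────────┨       ┃                   
░░░░░░░░░░░         ┃───────┨                   
 ░░░░░░░░░          ┃ transf┃                   
 ░░░░░░░░░          ┃────┐dl┃                   
 ░░░░░░░░░░ █       ┃es? │ag┃                   
  ░░░░░░░███████    ┃t be│yz┃                   
  ░░░░░░█████████   ┃o   │or┃                   
  ░░░░░░█████████   ┃────┘te┃                   
  ░░░░░░█████████   ┃ptimize┃                   
       ███████████  ┃manages┃                   
        █████████   ┃━━━━━━━┛                   
        █████████   ┃                           


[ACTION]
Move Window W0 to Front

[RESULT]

━━━━━━━━━━━━━━━━━━━━┓                           
ewer   ┏━━━━━━━━━━━━━━━━━━━━┓                   
───────┃ DialogModal        ┃                   
░░░░░░░┠────────────────────┨                   
 ░░░░░░┃The algorithm transf┃                   
 ░░░░░░┃Ea┌──────────────┐dl┃                   
 ░░░░░░┃Er│Save Changes? │ag┃                   
  ░░░░░┃Th│This cannot be│yz┃                   
  ░░░░░┃Th│  [Yes]  No   │or┃                   
  ░░░░░┃Th└──────────────┘te┃                   
  ░░░░░┃The process optimize┃                   
       ┃The pipeline manages┃                   
       ┗━━━━━━━━━━━━━━━━━━━━┛                   
        █████████   ┃                           


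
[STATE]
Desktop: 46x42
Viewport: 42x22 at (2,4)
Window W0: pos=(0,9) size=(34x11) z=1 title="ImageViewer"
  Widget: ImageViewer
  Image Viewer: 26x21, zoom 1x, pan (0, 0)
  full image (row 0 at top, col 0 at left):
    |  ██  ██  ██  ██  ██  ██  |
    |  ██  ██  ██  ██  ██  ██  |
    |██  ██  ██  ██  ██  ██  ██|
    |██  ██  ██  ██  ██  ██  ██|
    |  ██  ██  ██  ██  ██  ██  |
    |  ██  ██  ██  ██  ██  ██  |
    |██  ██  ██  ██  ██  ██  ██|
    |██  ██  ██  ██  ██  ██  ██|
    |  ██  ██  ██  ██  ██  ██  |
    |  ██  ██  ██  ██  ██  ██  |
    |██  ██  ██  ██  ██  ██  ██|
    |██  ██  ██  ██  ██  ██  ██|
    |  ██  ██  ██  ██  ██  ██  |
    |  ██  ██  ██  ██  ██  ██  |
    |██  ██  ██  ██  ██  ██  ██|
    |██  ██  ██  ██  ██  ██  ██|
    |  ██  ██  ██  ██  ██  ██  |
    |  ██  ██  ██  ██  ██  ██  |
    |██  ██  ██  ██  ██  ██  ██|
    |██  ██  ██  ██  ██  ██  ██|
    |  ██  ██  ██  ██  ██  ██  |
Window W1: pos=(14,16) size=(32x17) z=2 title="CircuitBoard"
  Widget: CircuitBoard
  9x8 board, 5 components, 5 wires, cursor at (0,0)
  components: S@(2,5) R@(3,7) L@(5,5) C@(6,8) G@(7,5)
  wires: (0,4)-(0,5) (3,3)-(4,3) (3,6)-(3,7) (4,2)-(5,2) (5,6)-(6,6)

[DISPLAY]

                                          
                                          
                                          
                                          
                                          
━━━━━━━━━━━━━━━━━━━━━━━━━━━━━━━┓          
ImageViewer                    ┃          
───────────────────────────────┨          
 ██  ██  ██  ██  ██  ██        ┃          
 ██  ██  ██  ██  ██  ██        ┃          
█  ██  ██  ██  ██  ██  ██      ┃          
█  ██  ██  ██  ██  ██  ██      ┃          
 ██  ██  ██ ┏━━━━━━━━━━━━━━━━━━━━━━━━━━━━━
 ██  ██  ██ ┃ CircuitBoard                
█  ██  ██  █┠─────────────────────────────
━━━━━━━━━━━━┃   0 1 2 3 4 5 6 7 8         
            ┃0  [.]              · ─ ·    
            ┃                             
            ┃1                            
            ┃                             
            ┃2                       S    
            ┃                             


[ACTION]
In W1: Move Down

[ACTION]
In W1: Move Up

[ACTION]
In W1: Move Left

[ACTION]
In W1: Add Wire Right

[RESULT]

                                          
                                          
                                          
                                          
                                          
━━━━━━━━━━━━━━━━━━━━━━━━━━━━━━━┓          
ImageViewer                    ┃          
───────────────────────────────┨          
 ██  ██  ██  ██  ██  ██        ┃          
 ██  ██  ██  ██  ██  ██        ┃          
█  ██  ██  ██  ██  ██  ██      ┃          
█  ██  ██  ██  ██  ██  ██      ┃          
 ██  ██  ██ ┏━━━━━━━━━━━━━━━━━━━━━━━━━━━━━
 ██  ██  ██ ┃ CircuitBoard                
█  ██  ██  █┠─────────────────────────────
━━━━━━━━━━━━┃   0 1 2 3 4 5 6 7 8         
            ┃0  [.]─ ·           · ─ ·    
            ┃                             
            ┃1                            
            ┃                             
            ┃2                       S    
            ┃                             


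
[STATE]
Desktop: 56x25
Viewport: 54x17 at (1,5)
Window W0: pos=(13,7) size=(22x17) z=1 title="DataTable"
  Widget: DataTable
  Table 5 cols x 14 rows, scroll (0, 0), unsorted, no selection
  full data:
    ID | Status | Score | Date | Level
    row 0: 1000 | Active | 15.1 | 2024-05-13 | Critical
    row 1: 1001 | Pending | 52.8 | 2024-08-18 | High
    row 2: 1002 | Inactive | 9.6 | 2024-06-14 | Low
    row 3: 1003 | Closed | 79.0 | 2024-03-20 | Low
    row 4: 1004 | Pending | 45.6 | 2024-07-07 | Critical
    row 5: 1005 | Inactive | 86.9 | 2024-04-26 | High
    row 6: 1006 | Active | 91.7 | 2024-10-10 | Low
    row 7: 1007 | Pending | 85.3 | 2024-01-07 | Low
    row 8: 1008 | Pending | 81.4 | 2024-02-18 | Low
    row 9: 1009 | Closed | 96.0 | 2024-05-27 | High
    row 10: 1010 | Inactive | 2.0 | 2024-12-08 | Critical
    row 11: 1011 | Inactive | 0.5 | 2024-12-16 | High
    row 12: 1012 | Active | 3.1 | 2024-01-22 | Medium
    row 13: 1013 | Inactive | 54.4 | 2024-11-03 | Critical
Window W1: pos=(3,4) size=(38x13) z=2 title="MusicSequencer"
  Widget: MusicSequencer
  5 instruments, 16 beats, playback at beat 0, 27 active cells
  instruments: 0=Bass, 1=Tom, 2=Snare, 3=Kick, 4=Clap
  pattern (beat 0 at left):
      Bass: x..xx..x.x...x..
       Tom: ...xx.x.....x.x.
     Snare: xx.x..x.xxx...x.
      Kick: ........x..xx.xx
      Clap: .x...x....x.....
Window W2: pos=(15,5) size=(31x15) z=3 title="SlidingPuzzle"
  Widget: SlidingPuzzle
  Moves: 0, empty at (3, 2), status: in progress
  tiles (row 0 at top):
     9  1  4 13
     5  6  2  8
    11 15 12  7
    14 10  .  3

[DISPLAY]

  ┃ MusicSeque┏━━━━━━━━━━━━━━━━━━━━━━━━━━━━━┓         
  ┠───────────┃ SlidingPuzzle               ┃         
  ┃      ▼1234┠─────────────────────────────┨         
  ┃  Bass█··██┃┌────┬────┬────┬────┐        ┃         
  ┃   Tom···██┃│  9 │  1 │  4 │ 13 │        ┃         
  ┃ Snare██·█·┃├────┼────┼────┼────┤        ┃         
  ┃  Kick·····┃│  5 │  6 │  2 │  8 │        ┃         
  ┃  Clap·█···┃├────┼────┼────┼────┤        ┃         
  ┃           ┃│ 11 │ 15 │ 12 │  7 │        ┃         
  ┃           ┃├────┼────┼────┼────┤        ┃         
  ┃           ┃│ 14 │ 10 │    │  3 │        ┃         
  ┗━━━━━━━━━━━┃└────┴────┴────┴────┘        ┃         
            ┃1┃Moves: 0                     ┃         
            ┃1┃                             ┃         
            ┃1┗━━━━━━━━━━━━━━━━━━━━━━━━━━━━━┛         
            ┃1008│Pending │81.4 │┃                    
            ┃1009│Closed  │96.0 │┃                    


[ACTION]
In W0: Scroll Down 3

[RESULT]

  ┃ MusicSeque┏━━━━━━━━━━━━━━━━━━━━━━━━━━━━━┓         
  ┠───────────┃ SlidingPuzzle               ┃         
  ┃      ▼1234┠─────────────────────────────┨         
  ┃  Bass█··██┃┌────┬────┬────┬────┐        ┃         
  ┃   Tom···██┃│  9 │  1 │  4 │ 13 │        ┃         
  ┃ Snare██·█·┃├────┼────┼────┼────┤        ┃         
  ┃  Kick·····┃│  5 │  6 │  2 │  8 │        ┃         
  ┃  Clap·█···┃├────┼────┼────┼────┤        ┃         
  ┃           ┃│ 11 │ 15 │ 12 │  7 │        ┃         
  ┃           ┃├────┼────┼────┼────┤        ┃         
  ┃           ┃│ 14 │ 10 │    │  3 │        ┃         
  ┗━━━━━━━━━━━┃└────┴────┴────┴────┘        ┃         
            ┃1┃Moves: 0                     ┃         
            ┃1┃                             ┃         
            ┃1┗━━━━━━━━━━━━━━━━━━━━━━━━━━━━━┛         
            ┃1011│Inactive│0.5  │┃                    
            ┃1012│Active  │3.1  │┃                    


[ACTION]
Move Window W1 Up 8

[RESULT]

  ┃   Tom···██┏━━━━━━━━━━━━━━━━━━━━━━━━━━━━━┓         
  ┃ Snare██·█·┃ SlidingPuzzle               ┃         
  ┃  Kick·····┠─────────────────────────────┨         
  ┃  Clap·█···┃┌────┬────┬────┬────┐        ┃         
  ┃           ┃│  9 │  1 │  4 │ 13 │        ┃         
  ┃           ┃├────┼────┼────┼────┤        ┃         
  ┃           ┃│  5 │  6 │  2 │  8 │        ┃         
  ┗━━━━━━━━━━━┃├────┼────┼────┼────┤        ┃         
            ┃1┃│ 11 │ 15 │ 12 │  7 │        ┃         
            ┃1┃├────┼────┼────┼────┤        ┃         
            ┃1┃│ 14 │ 10 │    │  3 │        ┃         
            ┃1┃└────┴────┴────┴────┘        ┃         
            ┃1┃Moves: 0                     ┃         
            ┃1┃                             ┃         
            ┃1┗━━━━━━━━━━━━━━━━━━━━━━━━━━━━━┛         
            ┃1011│Inactive│0.5  │┃                    
            ┃1012│Active  │3.1  │┃                    


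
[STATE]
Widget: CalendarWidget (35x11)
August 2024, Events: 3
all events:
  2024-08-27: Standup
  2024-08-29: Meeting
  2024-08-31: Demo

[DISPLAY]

            August 2024            
Mo Tu We Th Fr Sa Su               
          1  2  3  4               
 5  6  7  8  9 10 11               
12 13 14 15 16 17 18               
19 20 21 22 23 24 25               
26 27* 28 29* 30 31*               
                                   
                                   
                                   
                                   


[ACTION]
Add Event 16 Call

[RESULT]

            August 2024            
Mo Tu We Th Fr Sa Su               
          1  2  3  4               
 5  6  7  8  9 10 11               
12 13 14 15 16* 17 18              
19 20 21 22 23 24 25               
26 27* 28 29* 30 31*               
                                   
                                   
                                   
                                   


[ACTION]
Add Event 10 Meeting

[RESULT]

            August 2024            
Mo Tu We Th Fr Sa Su               
          1  2  3  4               
 5  6  7  8  9 10* 11              
12 13 14 15 16* 17 18              
19 20 21 22 23 24 25               
26 27* 28 29* 30 31*               
                                   
                                   
                                   
                                   


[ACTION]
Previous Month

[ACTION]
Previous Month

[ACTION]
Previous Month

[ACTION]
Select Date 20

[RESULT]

              May 2024             
Mo Tu We Th Fr Sa Su               
       1  2  3  4  5               
 6  7  8  9 10 11 12               
13 14 15 16 17 18 19               
[20] 21 22 23 24 25 26             
27 28 29 30 31                     
                                   
                                   
                                   
                                   


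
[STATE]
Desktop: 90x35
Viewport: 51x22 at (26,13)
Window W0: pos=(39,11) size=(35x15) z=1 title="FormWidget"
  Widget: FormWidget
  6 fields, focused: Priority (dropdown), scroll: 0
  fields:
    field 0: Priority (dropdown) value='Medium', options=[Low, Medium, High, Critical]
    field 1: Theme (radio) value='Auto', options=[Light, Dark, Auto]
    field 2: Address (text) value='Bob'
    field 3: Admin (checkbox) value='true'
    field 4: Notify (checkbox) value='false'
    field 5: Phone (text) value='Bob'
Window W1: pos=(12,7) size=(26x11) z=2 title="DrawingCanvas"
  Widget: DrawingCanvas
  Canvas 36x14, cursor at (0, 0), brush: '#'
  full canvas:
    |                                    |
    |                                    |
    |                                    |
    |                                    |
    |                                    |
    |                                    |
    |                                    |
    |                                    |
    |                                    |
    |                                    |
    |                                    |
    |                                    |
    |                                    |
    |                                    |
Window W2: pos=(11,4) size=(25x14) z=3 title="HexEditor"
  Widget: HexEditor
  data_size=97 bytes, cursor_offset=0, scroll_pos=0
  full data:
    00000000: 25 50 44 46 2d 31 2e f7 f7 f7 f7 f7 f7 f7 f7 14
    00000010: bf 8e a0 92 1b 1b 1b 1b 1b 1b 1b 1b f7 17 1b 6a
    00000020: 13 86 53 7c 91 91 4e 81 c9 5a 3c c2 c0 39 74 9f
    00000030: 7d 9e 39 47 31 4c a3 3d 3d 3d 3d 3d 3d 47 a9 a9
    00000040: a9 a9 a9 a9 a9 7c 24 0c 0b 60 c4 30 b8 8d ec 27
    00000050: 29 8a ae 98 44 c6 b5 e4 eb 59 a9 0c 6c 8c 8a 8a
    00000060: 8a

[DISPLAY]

         ┃ ┃ ┠─────────────────────────────────┨   
         ┃ ┃ ┃> Priority:   [Medium          ▼]┃   
         ┃ ┃ ┃  Theme:      ( ) Light  ( ) Dark┃   
         ┃ ┃ ┃  Address:    [Bob              ]┃   
━━━━━━━━━┛━┛ ┃  Admin:      [x]                ┃   
             ┃  Notify:     [ ]                ┃   
             ┃  Phone:      [Bob              ]┃   
             ┃                                 ┃   
             ┃                                 ┃   
             ┃                                 ┃   
             ┃                                 ┃   
             ┃                                 ┃   
             ┗━━━━━━━━━━━━━━━━━━━━━━━━━━━━━━━━━┛   
                                                   
                                                   
                                                   
                                                   
                                                   
                                                   
                                                   
                                                   
                                                   


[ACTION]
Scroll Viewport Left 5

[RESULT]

 8a           ┃ ┃ ┠────────────────────────────────
              ┃ ┃ ┃> Priority:   [Medium          ▼
              ┃ ┃ ┃  Theme:      ( ) Light  ( ) Dar
              ┃ ┃ ┃  Address:    [Bob              
━━━━━━━━━━━━━━┛━┛ ┃  Admin:      [x]               
                  ┃  Notify:     [ ]               
                  ┃  Phone:      [Bob              
                  ┃                                
                  ┃                                
                  ┃                                
                  ┃                                
                  ┃                                
                  ┗━━━━━━━━━━━━━━━━━━━━━━━━━━━━━━━━
                                                   
                                                   
                                                   
                                                   
                                                   
                                                   
                                                   
                                                   
                                                   


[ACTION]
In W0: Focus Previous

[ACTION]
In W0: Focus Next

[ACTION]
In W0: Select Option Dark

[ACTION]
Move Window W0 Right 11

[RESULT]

 8a           ┃ ┃            ┠─────────────────────
              ┃ ┃            ┃> Priority:   [Medium
              ┃ ┃            ┃  Theme:      ( ) Lig
              ┃ ┃            ┃  Address:    [Bob   
━━━━━━━━━━━━━━┛━┛            ┃  Admin:      [x]    
                             ┃  Notify:     [ ]    
                             ┃  Phone:      [Bob   
                             ┃                     
                             ┃                     
                             ┃                     
                             ┃                     
                             ┃                     
                             ┗━━━━━━━━━━━━━━━━━━━━━
                                                   
                                                   
                                                   
                                                   
                                                   
                                                   
                                                   
                                                   
                                                   


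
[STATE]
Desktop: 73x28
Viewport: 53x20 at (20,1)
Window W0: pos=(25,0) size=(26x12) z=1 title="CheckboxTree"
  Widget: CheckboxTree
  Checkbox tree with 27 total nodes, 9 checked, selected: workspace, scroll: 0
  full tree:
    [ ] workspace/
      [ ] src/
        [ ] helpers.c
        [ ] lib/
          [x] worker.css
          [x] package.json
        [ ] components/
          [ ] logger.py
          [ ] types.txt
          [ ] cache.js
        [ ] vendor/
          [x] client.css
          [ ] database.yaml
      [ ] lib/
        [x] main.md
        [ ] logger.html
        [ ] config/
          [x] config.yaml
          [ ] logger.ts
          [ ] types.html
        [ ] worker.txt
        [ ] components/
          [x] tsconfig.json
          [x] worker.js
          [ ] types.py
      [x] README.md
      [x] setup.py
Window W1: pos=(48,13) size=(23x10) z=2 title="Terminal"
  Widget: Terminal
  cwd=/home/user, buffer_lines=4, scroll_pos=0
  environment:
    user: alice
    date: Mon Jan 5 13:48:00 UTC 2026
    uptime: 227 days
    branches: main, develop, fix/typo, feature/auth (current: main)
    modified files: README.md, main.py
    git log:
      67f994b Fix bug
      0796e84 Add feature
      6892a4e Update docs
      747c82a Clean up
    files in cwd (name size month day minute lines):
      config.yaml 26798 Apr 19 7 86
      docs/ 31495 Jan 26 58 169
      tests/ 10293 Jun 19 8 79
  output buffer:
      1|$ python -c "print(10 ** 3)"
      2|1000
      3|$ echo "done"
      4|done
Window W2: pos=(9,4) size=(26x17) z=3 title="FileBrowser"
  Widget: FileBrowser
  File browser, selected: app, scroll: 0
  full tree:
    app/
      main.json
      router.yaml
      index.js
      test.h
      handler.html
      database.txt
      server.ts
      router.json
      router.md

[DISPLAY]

     ┃ CheckboxTree           ┃                      
     ┠────────────────────────┨                      
     ┃>[-] workspace/         ┃                      
━━━━━━━━━━━━━━┓c/             ┃                      
er            ┃helpers.c      ┃                      
──────────────┨lib/           ┃                      
              ┃] worker.css   ┃                      
son           ┃] package.json ┃                      
.yaml         ┃components/    ┃                      
js            ┃] logger.py    ┃                      
              ┃━━━━━━━━━━━━━━━┛                      
r.html        ┃                                      
se.txt        ┃             ┏━━━━━━━━━━━━━━━━━━━━━┓  
.ts           ┃             ┃ Terminal            ┃  
.json         ┃             ┠─────────────────────┨  
.md           ┃             ┃$ python -c "print(10┃  
              ┃             ┃1000                 ┃  
              ┃             ┃$ echo "done"        ┃  
              ┃             ┃done                 ┃  
━━━━━━━━━━━━━━┛             ┃$ █                  ┃  


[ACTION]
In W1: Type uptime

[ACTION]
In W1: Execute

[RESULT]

     ┃ CheckboxTree           ┃                      
     ┠────────────────────────┨                      
     ┃>[-] workspace/         ┃                      
━━━━━━━━━━━━━━┓c/             ┃                      
er            ┃helpers.c      ┃                      
──────────────┨lib/           ┃                      
              ┃] worker.css   ┃                      
son           ┃] package.json ┃                      
.yaml         ┃components/    ┃                      
js            ┃] logger.py    ┃                      
              ┃━━━━━━━━━━━━━━━┛                      
r.html        ┃                                      
se.txt        ┃             ┏━━━━━━━━━━━━━━━━━━━━━┓  
.ts           ┃             ┃ Terminal            ┃  
.json         ┃             ┠─────────────────────┨  
.md           ┃             ┃1000                 ┃  
              ┃             ┃$ echo "done"        ┃  
              ┃             ┃done                 ┃  
              ┃             ┃$ uptime             ┃  
━━━━━━━━━━━━━━┛             ┃ 10:00  up 227 days  ┃  


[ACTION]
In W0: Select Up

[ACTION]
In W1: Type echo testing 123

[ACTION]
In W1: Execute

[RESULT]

     ┃ CheckboxTree           ┃                      
     ┠────────────────────────┨                      
     ┃>[-] workspace/         ┃                      
━━━━━━━━━━━━━━┓c/             ┃                      
er            ┃helpers.c      ┃                      
──────────────┨lib/           ┃                      
              ┃] worker.css   ┃                      
son           ┃] package.json ┃                      
.yaml         ┃components/    ┃                      
js            ┃] logger.py    ┃                      
              ┃━━━━━━━━━━━━━━━┛                      
r.html        ┃                                      
se.txt        ┃             ┏━━━━━━━━━━━━━━━━━━━━━┓  
.ts           ┃             ┃ Terminal            ┃  
.json         ┃             ┠─────────────────────┨  
.md           ┃             ┃done                 ┃  
              ┃             ┃$ uptime             ┃  
              ┃             ┃ 10:00  up 227 days  ┃  
              ┃             ┃$ echo testing 123   ┃  
━━━━━━━━━━━━━━┛             ┃testing 123          ┃  


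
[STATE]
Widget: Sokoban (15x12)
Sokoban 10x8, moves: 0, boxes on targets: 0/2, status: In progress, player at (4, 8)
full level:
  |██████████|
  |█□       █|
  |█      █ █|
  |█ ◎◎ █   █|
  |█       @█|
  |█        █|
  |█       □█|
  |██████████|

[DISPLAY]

██████████     
█□       █     
█      █ █     
█ ◎◎ █   █     
█       @█     
█        █     
█       □█     
██████████     
Moves: 0  0/2  
               
               
               


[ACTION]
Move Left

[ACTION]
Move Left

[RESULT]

██████████     
█□       █     
█      █ █     
█ ◎◎ █   █     
█     @  █     
█        █     
█       □█     
██████████     
Moves: 2  0/2  
               
               
               


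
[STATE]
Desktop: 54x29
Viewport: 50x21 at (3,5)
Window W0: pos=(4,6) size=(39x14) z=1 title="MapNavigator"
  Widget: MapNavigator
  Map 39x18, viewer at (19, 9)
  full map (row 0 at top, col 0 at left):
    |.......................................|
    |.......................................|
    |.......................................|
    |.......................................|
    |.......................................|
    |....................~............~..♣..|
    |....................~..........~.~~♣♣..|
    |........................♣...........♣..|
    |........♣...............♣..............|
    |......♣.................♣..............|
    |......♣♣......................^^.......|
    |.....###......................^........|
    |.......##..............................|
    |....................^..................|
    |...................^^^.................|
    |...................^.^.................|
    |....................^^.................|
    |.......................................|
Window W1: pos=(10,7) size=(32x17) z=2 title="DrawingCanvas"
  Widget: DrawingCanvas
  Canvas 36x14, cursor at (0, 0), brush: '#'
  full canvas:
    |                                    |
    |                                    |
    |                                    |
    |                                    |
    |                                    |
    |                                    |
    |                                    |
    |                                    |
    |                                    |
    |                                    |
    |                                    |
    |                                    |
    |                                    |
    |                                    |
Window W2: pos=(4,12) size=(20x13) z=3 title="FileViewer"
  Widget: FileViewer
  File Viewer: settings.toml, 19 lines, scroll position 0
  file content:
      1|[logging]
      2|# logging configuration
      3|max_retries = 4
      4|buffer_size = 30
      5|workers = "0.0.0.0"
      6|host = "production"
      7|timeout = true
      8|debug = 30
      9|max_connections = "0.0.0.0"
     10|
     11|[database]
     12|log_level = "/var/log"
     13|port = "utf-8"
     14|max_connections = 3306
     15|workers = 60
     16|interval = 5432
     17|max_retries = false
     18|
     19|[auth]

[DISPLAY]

                                                  
 ┏━━━━━━━━━━━━━━━━━━━━━━━━━━━━━━━━━━━━━┓          
 ┃ MapN┏━━━━━━━━━━━━━━━━━━━━━━━━━━━━━━┓┃          
 ┠─────┃ DrawingCanvas                ┃┨          
 ┃.....┠──────────────────────────────┨┃          
 ┃.....┃+                             ┃┃          
 ┃.....┃                              ┃┃          
 ┏━━━━━━━━━━━━━━━━━━┓                 ┃┃          
 ┃ FileViewer       ┃                 ┃┃          
 ┠──────────────────┨                 ┃┃          
 ┃[logging]        ▲┃                 ┃┃          
 ┃# logging configu█┃                 ┃┃          
 ┃max_retries = 4  ░┃                 ┃┃          
 ┃buffer_size = 30 ░┃                 ┃┃          
 ┃workers = "0.0.0.░┃                 ┃┛          
 ┃host = "productio░┃                 ┃           
 ┃timeout = true   ░┃                 ┃           
 ┃debug = 30       ░┃                 ┃           
 ┃max_connections =▼┃━━━━━━━━━━━━━━━━━┛           
 ┗━━━━━━━━━━━━━━━━━━┛                             
                                                  


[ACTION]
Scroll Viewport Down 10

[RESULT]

 ┠─────┃ DrawingCanvas                ┃┨          
 ┃.....┠──────────────────────────────┨┃          
 ┃.....┃+                             ┃┃          
 ┃.....┃                              ┃┃          
 ┏━━━━━━━━━━━━━━━━━━┓                 ┃┃          
 ┃ FileViewer       ┃                 ┃┃          
 ┠──────────────────┨                 ┃┃          
 ┃[logging]        ▲┃                 ┃┃          
 ┃# logging configu█┃                 ┃┃          
 ┃max_retries = 4  ░┃                 ┃┃          
 ┃buffer_size = 30 ░┃                 ┃┃          
 ┃workers = "0.0.0.░┃                 ┃┛          
 ┃host = "productio░┃                 ┃           
 ┃timeout = true   ░┃                 ┃           
 ┃debug = 30       ░┃                 ┃           
 ┃max_connections =▼┃━━━━━━━━━━━━━━━━━┛           
 ┗━━━━━━━━━━━━━━━━━━┛                             
                                                  
                                                  
                                                  
                                                  


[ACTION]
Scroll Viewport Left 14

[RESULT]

    ┠─────┃ DrawingCanvas                ┃┨       
    ┃.....┠──────────────────────────────┨┃       
    ┃.....┃+                             ┃┃       
    ┃.....┃                              ┃┃       
    ┏━━━━━━━━━━━━━━━━━━┓                 ┃┃       
    ┃ FileViewer       ┃                 ┃┃       
    ┠──────────────────┨                 ┃┃       
    ┃[logging]        ▲┃                 ┃┃       
    ┃# logging configu█┃                 ┃┃       
    ┃max_retries = 4  ░┃                 ┃┃       
    ┃buffer_size = 30 ░┃                 ┃┃       
    ┃workers = "0.0.0.░┃                 ┃┛       
    ┃host = "productio░┃                 ┃        
    ┃timeout = true   ░┃                 ┃        
    ┃debug = 30       ░┃                 ┃        
    ┃max_connections =▼┃━━━━━━━━━━━━━━━━━┛        
    ┗━━━━━━━━━━━━━━━━━━┛                          
                                                  
                                                  
                                                  
                                                  


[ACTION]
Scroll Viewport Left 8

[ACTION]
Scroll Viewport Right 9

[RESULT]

┠─────┃ DrawingCanvas                ┃┨           
┃.....┠──────────────────────────────┨┃           
┃.....┃+                             ┃┃           
┃.....┃                              ┃┃           
┏━━━━━━━━━━━━━━━━━━┓                 ┃┃           
┃ FileViewer       ┃                 ┃┃           
┠──────────────────┨                 ┃┃           
┃[logging]        ▲┃                 ┃┃           
┃# logging configu█┃                 ┃┃           
┃max_retries = 4  ░┃                 ┃┃           
┃buffer_size = 30 ░┃                 ┃┃           
┃workers = "0.0.0.░┃                 ┃┛           
┃host = "productio░┃                 ┃            
┃timeout = true   ░┃                 ┃            
┃debug = 30       ░┃                 ┃            
┃max_connections =▼┃━━━━━━━━━━━━━━━━━┛            
┗━━━━━━━━━━━━━━━━━━┛                              
                                                  
                                                  
                                                  
                                                  
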